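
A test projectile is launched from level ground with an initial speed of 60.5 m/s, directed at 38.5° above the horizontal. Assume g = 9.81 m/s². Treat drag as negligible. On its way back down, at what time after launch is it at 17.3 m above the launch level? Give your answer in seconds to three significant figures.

7.19 s

Horizontal component vₓ = 60.50 cos 38.5° = 47.35 m/s; vertical v_y0 = 60.50 sin 38.5° = 37.66 m/s.
Set y = v_y0 t − ½ g t² = 17.3: 4.905 t² − 37.66 t + 17.3 = 0.
Quadratic formula: t = (37.66 ± √1079.0) / 9.81 = (37.66 ± 32.85) / 9.81 → t = 0.4907 s or 7.188 s.
The descending-branch root is 7.188 s.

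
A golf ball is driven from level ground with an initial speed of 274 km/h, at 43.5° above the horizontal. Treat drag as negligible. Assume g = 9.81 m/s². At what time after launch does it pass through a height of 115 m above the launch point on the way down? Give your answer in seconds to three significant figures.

7.59 s

Convert: 274 km/h = 274/3.6 = 76.11 m/s.
Resolve: vₓ = 76.11 cos 43.5° = 55.21 m/s and v_y0 = 76.11 sin 43.5° = 52.39 m/s.
Height y(t) = 52.39 t − 4.905 t² = 115 gives 4.905 t² − 52.39 t + 115 = 0.
t = [52.39 ± √(52.39² − 2·9.81·115)] / 9.81 = (52.39 ± 22.10) / 9.81, so t = 3.087 s or t = 7.594 s.
The descending-branch root is 7.594 s.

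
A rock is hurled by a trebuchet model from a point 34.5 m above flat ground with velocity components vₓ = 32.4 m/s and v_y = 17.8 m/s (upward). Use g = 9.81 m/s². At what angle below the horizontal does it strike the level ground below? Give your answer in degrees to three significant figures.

44.2°

Vertical motion (up positive, ground at y = 0): 4.905 t² − (17.80) t − 34.5 = 0, so t = (17.80 + √(17.80² + 2·9.81·34.5)) / 9.81 = (17.80 + 31.52) / 9.81 = 5.028 s.
At impact: v_y = v_y0 − g t = −31.52 m/s; vₓ = 32.40 m/s.
Angle below horizontal: arctan(|v_y|/vₓ) = arctan(31.52/32.40) = 44.21°.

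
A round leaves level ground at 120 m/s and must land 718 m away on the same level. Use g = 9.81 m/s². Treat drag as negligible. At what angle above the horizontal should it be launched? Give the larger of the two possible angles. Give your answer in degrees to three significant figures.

75.4°

R = v₀² sin 2θ / g gives sin 2θ = gR/v₀² = 9.81·718/120² = 0.4891.
2θ = 29.28° or 180° − 29.28° = 150.7°, so θ = 14.64° or 75.36°.
The larger angle is 75.36°.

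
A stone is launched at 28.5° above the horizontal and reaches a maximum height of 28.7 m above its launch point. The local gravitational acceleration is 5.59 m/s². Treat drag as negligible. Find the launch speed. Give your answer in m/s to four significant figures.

37.54 m/s

At the peak v_y = 0, so v_y0 = √(2gH) = √(2 × 5.59 × 28.7) = 17.91 m/s.
v_y0 = v₀ sin θ ⇒ v₀ = 17.91 / sin 28.5° = 37.54 m/s.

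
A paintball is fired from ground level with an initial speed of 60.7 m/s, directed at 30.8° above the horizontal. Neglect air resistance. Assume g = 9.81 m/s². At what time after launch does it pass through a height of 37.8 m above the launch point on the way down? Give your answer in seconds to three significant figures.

4.70 s

Resolve: vₓ = 60.70 cos 30.8° = 52.14 m/s and v_y0 = 60.70 sin 30.8° = 31.08 m/s.
Height y(t) = 31.08 t − 4.905 t² = 37.8 gives 4.905 t² − 31.08 t + 37.8 = 0.
Quadratic formula: t = (31.08 ± √224.39) / 9.81 = (31.08 ± 14.98) / 9.81 → t = 1.641 s or 4.695 s.
The descending-branch root is 4.695 s.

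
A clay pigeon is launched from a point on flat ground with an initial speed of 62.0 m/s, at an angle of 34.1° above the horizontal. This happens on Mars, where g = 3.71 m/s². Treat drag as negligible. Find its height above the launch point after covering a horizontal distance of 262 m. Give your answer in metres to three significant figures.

Horizontal component vₓ = 62.00 cos 34.1° = 51.34 m/s; vertical v_y0 = 62.00 sin 34.1° = 34.76 m/s.
x = vₓ t ⇒ t = 262/51.34 = 5.103 s.
Height: y = v_y0 t − ½ g t² = 34.76 × 5.103 − 1.855 × 5.103² = 177.4 − 48.31 = 129.1 m.

129 m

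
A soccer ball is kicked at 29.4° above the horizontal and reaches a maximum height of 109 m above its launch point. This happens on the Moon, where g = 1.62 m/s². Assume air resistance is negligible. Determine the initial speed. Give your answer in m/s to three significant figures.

38.3 m/s

At the peak v_y = 0, so v_y0 = √(2gH) = √(2 × 1.62 × 109) = 18.79 m/s.
v_y0 = v₀ sin θ ⇒ v₀ = 18.79 / sin 29.4° = 38.28 m/s.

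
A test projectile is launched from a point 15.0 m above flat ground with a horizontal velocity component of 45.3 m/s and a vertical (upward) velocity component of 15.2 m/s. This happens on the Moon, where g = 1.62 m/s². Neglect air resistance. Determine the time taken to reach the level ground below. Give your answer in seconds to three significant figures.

19.7 s

Vertical motion (up positive, ground at y = 0): 0.8100 t² − (15.20) t − 15.0 = 0, so t = (15.20 + √(15.20² + 2·1.62·15.0)) / 1.62 = (15.20 + 16.72) / 1.62 = 19.71 s.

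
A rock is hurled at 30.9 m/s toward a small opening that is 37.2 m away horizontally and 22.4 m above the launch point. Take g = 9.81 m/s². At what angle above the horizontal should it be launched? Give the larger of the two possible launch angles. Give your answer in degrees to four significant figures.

76.78°

Trajectory: y = x tanθ − g x² (1 + tan²θ)/(2v₀²). With x = 37.2, y = 22.4, v₀ = 30.9, g = 9.81:
7.109 tan²θ − 37.2 tanθ + (29.51) = 0.
tanθ = [37.2 ± √(37.2² − 4 × 7.109 × (29.51))] / (2 × 7.109) = (37.2 ± 23.34) / 14.22, giving tanθ = 0.9749 or 4.258.
θ = 44.27° or 76.78°; the larger is 76.78°.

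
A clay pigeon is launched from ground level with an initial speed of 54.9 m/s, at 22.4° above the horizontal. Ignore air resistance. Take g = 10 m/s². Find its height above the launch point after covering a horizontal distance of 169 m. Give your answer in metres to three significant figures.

14.2 m

Resolve: vₓ = 54.90 cos 22.4° = 50.76 m/s and v_y0 = 54.90 sin 22.4° = 20.92 m/s.
At x = 169 m, t = x/vₓ = 169/50.76 = 3.330 s.
Height: y = v_y0 t − ½ g t² = 20.92 × 3.330 − 5.000 × 3.330² = 69.66 − 55.43 = 14.23 m.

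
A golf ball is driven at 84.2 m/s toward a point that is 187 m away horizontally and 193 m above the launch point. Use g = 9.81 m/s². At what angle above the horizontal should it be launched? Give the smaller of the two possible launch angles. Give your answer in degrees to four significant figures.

Trajectory: y = x tanθ − g x² (1 + tan²θ)/(2v₀²). With x = 187, y = 193, v₀ = 84.2, g = 9.81:
24.19 tan²θ − 187 tanθ + (217.2) = 0.
tanθ = [187 ± √(187² − 4 × 24.19 × (217.2))] / (2 × 24.19) = (187 ± 118.1) / 48.39, giving tanθ = 1.424 or 6.306.
θ = 54.92° or 80.99°; the smaller is 54.92°.

54.92°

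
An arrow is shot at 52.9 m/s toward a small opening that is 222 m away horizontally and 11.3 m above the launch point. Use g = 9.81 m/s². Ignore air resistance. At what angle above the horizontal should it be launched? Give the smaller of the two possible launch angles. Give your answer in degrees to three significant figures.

29.4°

Trajectory: y = x tanθ − g x² (1 + tan²θ)/(2v₀²). With x = 222, y = 11.3, v₀ = 52.9, g = 9.81:
86.38 tan²θ − 222 tanθ + (97.68) = 0.
tanθ = [222 ± √(222² − 4 × 86.38 × (97.68))] / (2 × 86.38) = (222 ± 124.6) / 172.8, giving tanθ = 0.5636 or 2.006.
θ = 29.41° or 63.51°; the smaller is 29.41°.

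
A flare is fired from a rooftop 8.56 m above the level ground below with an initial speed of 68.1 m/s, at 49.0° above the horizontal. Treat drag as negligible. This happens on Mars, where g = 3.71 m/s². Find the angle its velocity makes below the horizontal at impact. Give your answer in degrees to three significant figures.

Horizontal component vₓ = 68.10 cos 49.0° = 44.68 m/s; vertical v_y0 = 68.10 sin 49.0° = 51.40 m/s.
With up positive and y = 0 at the ground: y(t) = 8.56 + (51.40) t − 1.855 t². Setting y = 0 and taking the positive root: t = [51.40 + √(51.40² + 2·3.71·8.56)] / 3.71 = (51.40 + 52.01) / 3.71 = 27.87 s.
At impact: v_y = v_y0 − g t = −52.01 m/s; vₓ = 44.68 m/s.
Angle below horizontal: arctan(|v_y|/vₓ) = arctan(52.01/44.68) = 49.34°.

49.3°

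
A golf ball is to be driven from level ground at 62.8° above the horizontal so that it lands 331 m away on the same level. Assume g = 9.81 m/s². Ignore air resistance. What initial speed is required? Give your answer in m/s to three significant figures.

63.2 m/s

Level-ground range: R = v₀² sin(2θ)/g, so v₀ = √(gR / sin 2θ).
v₀ = √(9.81 × 331 / sin 125.6°) = √(3247 / 0.8131) = √3993.5 = 63.19 m/s.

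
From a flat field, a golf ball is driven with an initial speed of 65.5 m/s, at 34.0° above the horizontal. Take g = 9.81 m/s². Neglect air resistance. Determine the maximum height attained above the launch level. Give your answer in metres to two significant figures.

Resolve: vₓ = 65.50 cos 34.0° = 54.30 m/s and v_y0 = 65.50 sin 34.0° = 36.63 m/s.
Peak height H = v_y0² / (2g) = 1341.5 / 19.62 = 68.38 m.

68 m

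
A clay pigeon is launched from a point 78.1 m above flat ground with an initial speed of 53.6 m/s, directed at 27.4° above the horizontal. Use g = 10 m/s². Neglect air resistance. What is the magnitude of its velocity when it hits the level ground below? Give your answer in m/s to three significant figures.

66.6 m/s

Resolve: vₓ = 53.60 cos 27.4° = 47.59 m/s and v_y0 = 53.60 sin 27.4° = 24.67 m/s.
With up positive and y = 0 at the ground: y(t) = 78.1 + (24.67) t − 5.000 t². Setting y = 0 and taking the positive root: t = [24.67 + √(24.67² + 2·10.0·78.1)] / 10.0 = (24.67 + 46.59) / 10.0 = 7.125 s.
Vertical velocity at impact: v_y = v_y0 − g t = 24.67 − 10.0 × 7.125 = −46.59 m/s.
Speed: |v| = √(vₓ² + v_y²) = √(47.59² + 46.59²) = 66.60 m/s.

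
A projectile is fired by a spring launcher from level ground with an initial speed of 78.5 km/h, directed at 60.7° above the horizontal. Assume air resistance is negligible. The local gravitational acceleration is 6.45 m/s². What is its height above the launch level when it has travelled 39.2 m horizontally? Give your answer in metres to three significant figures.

Convert: 78.5 km/h = 78.5/3.6 = 21.81 m/s.
vₓ = 21.81 cos 60.7° = 10.67 m/s; v_y0 = 21.81 sin 60.7° = 19.02 m/s.
Time to reach x = 39.2 m: t = x/vₓ = 39.2/10.67 = 3.673 s.
Height: y = v_y0 t − ½ g t² = 19.02 × 3.673 − 3.225 × 3.673² = 69.85 − 43.52 = 26.34 m.

26.3 m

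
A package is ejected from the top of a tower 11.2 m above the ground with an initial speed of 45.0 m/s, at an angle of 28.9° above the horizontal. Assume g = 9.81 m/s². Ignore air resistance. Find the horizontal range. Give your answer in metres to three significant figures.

Resolve: vₓ = 45.00 cos 28.9° = 39.40 m/s and v_y0 = 45.00 sin 28.9° = 21.75 m/s.
With up positive and y = 0 at the ground: y(t) = 11.2 + (21.75) t − 4.905 t². Setting y = 0 and taking the positive root: t = [21.75 + √(21.75² + 2·9.81·11.2)] / 9.81 = (21.75 + 26.32) / 9.81 = 4.900 s.
Horizontal distance: R = vₓ t = 39.40 × 4.900 = 193.0 m.

193 m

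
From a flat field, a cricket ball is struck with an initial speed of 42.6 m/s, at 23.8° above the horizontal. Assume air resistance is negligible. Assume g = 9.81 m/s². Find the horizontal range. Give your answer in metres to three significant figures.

Components: vₓ = 42.60 cos 23.8° = 38.98 m/s, v_y0 = 42.60 sin 23.8° = 17.19 m/s.
Flight time T = 2 v_y0 / g = 3.505 s.
Range: R = vₓ T = 38.98 × 3.505 = 136.6 m.

137 m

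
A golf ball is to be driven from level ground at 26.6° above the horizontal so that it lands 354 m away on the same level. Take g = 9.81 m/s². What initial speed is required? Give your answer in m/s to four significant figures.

From R = (v₀² / g) sin 2θ: v₀ = √(gR / sin 2θ).
v₀ = √(9.81 × 354 / sin 53.20°) = √(3473 / 0.8007) = √4337.0 = 65.86 m/s.

65.86 m/s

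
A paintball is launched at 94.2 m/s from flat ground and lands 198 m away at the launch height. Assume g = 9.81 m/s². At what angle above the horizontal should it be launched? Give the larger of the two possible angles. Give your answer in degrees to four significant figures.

Level-ground range R = v₀² sin(2θ)/g ⇒ sin(2θ) = gR/v₀² = 9.81 × 198 / 94.2² = 0.2189.
2θ = 12.64° or 180° − 12.64° = 167.4°, so θ = 6.322° or 83.68°.
The larger angle is 83.68°.

83.68°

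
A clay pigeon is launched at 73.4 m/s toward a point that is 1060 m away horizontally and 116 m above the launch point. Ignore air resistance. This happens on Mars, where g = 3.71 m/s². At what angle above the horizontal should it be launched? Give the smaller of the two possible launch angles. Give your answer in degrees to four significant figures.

31.40°

Trajectory: y = x tanθ − g x² (1 + tan²θ)/(2v₀²). With x = 1060, y = 116, v₀ = 73.4, g = 3.71:
386.9 tan²θ − 1060 tanθ + (502.9) = 0.
tanθ = [1060 ± √(1060² − 4 × 386.9 × (502.9))] / (2 × 386.9) = (1060 ± 587.7) / 773.7, giving tanθ = 0.6104 or 2.130.
θ = 31.40° or 64.85°; the smaller is 31.40°.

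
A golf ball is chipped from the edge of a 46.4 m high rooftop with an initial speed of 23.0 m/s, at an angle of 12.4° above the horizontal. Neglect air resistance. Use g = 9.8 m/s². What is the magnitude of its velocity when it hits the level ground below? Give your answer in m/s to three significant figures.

Components: vₓ = 23.00 cos 12.4° = 22.46 m/s, v_y0 = 23.00 sin 12.4° = 4.939 m/s.
With up positive and y = 0 at the ground: y(t) = 46.4 + (4.939) t − 4.900 t². Setting y = 0 and taking the positive root: t = [4.939 + √(4.939² + 2·9.80·46.4)] / 9.80 = (4.939 + 30.56) / 9.80 = 3.622 s.
Vertical velocity at impact: v_y = v_y0 − g t = 4.939 − 9.80 × 3.622 = −30.56 m/s.
Speed: |v| = √(vₓ² + v_y²) = √(22.46² + 30.56²) = 37.93 m/s.

37.9 m/s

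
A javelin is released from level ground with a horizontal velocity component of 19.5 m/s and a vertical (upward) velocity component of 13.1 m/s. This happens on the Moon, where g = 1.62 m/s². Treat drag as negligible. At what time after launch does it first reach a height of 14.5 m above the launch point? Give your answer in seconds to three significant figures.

Set y = v_y0 t − ½ g t² = 14.5: 0.8100 t² − 13.10 t + 14.5 = 0.
Quadratic formula: t = (13.10 ± √124.63) / 1.62 = (13.10 ± 11.16) / 1.62 → t = 1.195 s or 14.98 s.
The first (ascending) time is 1.195 s.

1.20 s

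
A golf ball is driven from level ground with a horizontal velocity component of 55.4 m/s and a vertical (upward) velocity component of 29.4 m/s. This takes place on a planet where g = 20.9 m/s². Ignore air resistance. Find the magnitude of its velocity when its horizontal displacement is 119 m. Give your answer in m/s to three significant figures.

x = vₓ t ⇒ t = 119/55.40 = 2.148 s.
Vertical velocity there: v_y = v_y0 − g t = 29.40 − 20.9 × 2.148 = −15.49 m/s.
Speed: √(vₓ² + v_y²) = √(55.40² + 15.49²) = 57.53 m/s.

57.5 m/s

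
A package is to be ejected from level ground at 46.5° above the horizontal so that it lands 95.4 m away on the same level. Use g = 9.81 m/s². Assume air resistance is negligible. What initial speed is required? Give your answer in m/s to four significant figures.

30.61 m/s

Level-ground range: R = v₀² sin(2θ)/g, so v₀ = √(gR / sin 2θ).
v₀ = √(9.81 × 95.4 / sin 93.00°) = √(935.9 / 0.9986) = √937.16 = 30.61 m/s.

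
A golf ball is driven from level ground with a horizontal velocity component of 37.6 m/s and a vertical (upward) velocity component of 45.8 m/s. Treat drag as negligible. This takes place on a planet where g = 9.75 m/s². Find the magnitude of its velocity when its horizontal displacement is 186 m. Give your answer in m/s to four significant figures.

x = vₓ t ⇒ t = 186/37.60 = 4.947 s.
Vertical velocity there: v_y = v_y0 − g t = 45.80 − 9.75 × 4.947 = −2.431 m/s.
Speed: √(vₓ² + v_y²) = √(37.60² + 2.431²) = 37.68 m/s.

37.68 m/s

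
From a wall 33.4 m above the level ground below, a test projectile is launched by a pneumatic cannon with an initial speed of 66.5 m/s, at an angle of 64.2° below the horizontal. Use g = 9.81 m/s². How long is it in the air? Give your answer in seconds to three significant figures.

0.534 s

Horizontal component vₓ = 66.50 cos 64.2° = 28.94 m/s; vertical v_y0 = −59.87 m/s (downward).
With up positive and y = 0 at the ground: y(t) = 33.4 + (−59.87) t − 4.905 t². Setting y = 0 and taking the positive root: t = [−59.87 + √(59.87² + 2·9.81·33.4)] / 9.81 = (−59.87 + 65.11) / 9.81 = 0.5345 s.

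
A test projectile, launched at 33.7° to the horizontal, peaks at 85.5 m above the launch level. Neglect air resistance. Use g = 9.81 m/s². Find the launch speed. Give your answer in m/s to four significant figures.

At the peak v_y = 0, so v_y0 = √(2gH) = √(2 × 9.81 × 85.5) = 40.96 m/s.
v_y0 = v₀ sin θ ⇒ v₀ = 40.96 / sin 33.7° = 73.82 m/s.

73.82 m/s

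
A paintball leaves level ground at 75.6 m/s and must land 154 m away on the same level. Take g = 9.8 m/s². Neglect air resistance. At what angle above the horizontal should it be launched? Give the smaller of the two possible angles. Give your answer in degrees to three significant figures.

7.66°

Level-ground range R = v₀² sin(2θ)/g ⇒ sin(2θ) = gR/v₀² = 9.80 × 154 / 75.6² = 0.2641.
2θ = 15.31° or 180° − 15.31° = 164.7°, so θ = 7.656° or 82.34°.
The smaller angle is 7.656°.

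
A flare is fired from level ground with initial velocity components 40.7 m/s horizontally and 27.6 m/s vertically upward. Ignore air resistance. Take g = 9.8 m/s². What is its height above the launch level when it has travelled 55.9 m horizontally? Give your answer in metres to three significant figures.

28.7 m

x = vₓ t ⇒ t = 55.9/40.70 = 1.373 s.
Height: y = v_y0 t − ½ g t² = 27.60 × 1.373 − 4.900 × 1.373² = 37.91 − 9.243 = 28.66 m.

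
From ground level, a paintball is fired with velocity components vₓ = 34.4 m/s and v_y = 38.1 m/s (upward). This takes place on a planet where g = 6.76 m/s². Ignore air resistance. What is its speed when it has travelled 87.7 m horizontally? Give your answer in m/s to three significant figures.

40.2 m/s

At x = 87.7 m, t = x/vₓ = 87.7/34.40 = 2.549 s.
Vertical velocity there: v_y = v_y0 − g t = 38.10 − 6.76 × 2.549 = 20.87 m/s.
Speed: √(vₓ² + v_y²) = √(34.40² + 20.87²) = 40.23 m/s.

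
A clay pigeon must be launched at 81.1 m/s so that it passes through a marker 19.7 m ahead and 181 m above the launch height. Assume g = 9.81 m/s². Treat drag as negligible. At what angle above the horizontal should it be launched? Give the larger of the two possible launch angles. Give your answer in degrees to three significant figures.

89.0°

Trajectory: y = x tanθ − g x² (1 + tan²θ)/(2v₀²). With x = 19.7, y = 181, v₀ = 81.1, g = 9.81:
0.2894 tan²θ − 19.7 tanθ + (181.3) = 0.
tanθ = [19.7 ± √(19.7² − 4 × 0.2894 × (181.3))] / (2 × 0.2894) = (19.7 ± 13.35) / 0.5788, giving tanθ = 10.97 or 57.10.
θ = 84.79° or 89.00°; the larger is 89.00°.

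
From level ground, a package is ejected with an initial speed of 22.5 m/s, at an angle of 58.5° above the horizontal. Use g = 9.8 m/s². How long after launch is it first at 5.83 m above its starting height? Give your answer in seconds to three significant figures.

Components: vₓ = 22.50 cos 58.5° = 11.76 m/s, v_y0 = 22.50 sin 58.5° = 19.18 m/s.
Require v_y0 t − ½ g t² = 5.83, i.e. 4.900 t² − 19.18 t + 5.83 = 0.
t = [19.18 ± √(19.18² − 2·9.80·5.83)] / 9.80 = (19.18 ± 15.93) / 9.80, so t = 0.3321 s or t = 3.583 s.
The first (ascending) time is 0.3321 s.

0.332 s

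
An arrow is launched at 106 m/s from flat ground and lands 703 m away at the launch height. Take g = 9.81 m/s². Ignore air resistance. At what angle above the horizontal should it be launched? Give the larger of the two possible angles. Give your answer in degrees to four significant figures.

From R = (v₀²/g) sin 2θ: sin 2θ = 9.81 × 703 / 11236 = 0.6138.
2θ = 37.86° or 180° − 37.86° = 142.1°, so θ = 18.93° or 71.07°.
The larger angle is 71.07°.

71.07°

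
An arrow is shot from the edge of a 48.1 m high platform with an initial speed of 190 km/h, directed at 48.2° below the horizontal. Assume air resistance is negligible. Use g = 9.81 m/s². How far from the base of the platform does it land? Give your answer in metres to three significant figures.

37.9 m

Convert: 190 km/h = 190/3.6 = 52.78 m/s.
Resolve: vₓ = 52.78 cos 48.2° = 35.18 m/s and v_y0 = −39.34 m/s (downward).
With up positive and y = 0 at the ground: y(t) = 48.1 + (−39.34) t − 4.905 t². Setting y = 0 and taking the positive root: t = [−39.34 + √(39.34² + 2·9.81·48.1)] / 9.81 = (−39.34 + 49.92) / 9.81 = 1.078 s.
Horizontal distance: R = vₓ t = 35.18 × 1.078 = 37.91 m.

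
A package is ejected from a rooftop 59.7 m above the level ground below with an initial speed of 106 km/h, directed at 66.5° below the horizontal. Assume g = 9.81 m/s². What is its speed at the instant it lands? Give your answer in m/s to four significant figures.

Convert: 106 km/h = 106/3.6 = 29.44 m/s.
Resolve: vₓ = 29.44 cos 66.5° = 11.74 m/s and v_y0 = −27.00 m/s (downward).
The projectile lands when y = 59.7 + (−27.00) t − ½·9.81·t² = 0. Positive root: t = (−27.00 + √(27.00² + 2·9.81·59.7)) / 9.81 = (−27.00 + 43.59) / 9.81 = 1.691 s.
Vertical velocity at impact: v_y = v_y0 − g t = −27.00 − 9.81 × 1.691 = −43.59 m/s.
Speed: |v| = √(vₓ² + v_y²) = √(11.74² + 43.59²) = 45.15 m/s.

45.15 m/s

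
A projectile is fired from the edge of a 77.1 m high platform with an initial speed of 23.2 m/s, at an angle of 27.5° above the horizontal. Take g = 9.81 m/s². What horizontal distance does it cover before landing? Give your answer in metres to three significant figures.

vₓ = 23.20 cos 27.5° = 20.58 m/s; v_y0 = 23.20 sin 27.5° = 10.71 m/s.
Vertical motion (up positive, ground at y = 0): 4.905 t² − (10.71) t − 77.1 = 0, so t = (10.71 + √(10.71² + 2·9.81·77.1)) / 9.81 = (10.71 + 40.34) / 9.81 = 5.204 s.
Horizontal distance: R = vₓ t = 20.58 × 5.204 = 107.1 m.

107 m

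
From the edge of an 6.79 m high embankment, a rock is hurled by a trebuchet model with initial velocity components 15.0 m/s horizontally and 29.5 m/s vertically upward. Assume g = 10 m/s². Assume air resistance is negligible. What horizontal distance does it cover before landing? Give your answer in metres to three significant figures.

91.8 m

The projectile lands when y = 6.79 + (29.50) t − ½·10.0·t² = 0. Positive root: t = (29.50 + √(29.50² + 2·10.0·6.79)) / 10.0 = (29.50 + 31.72) / 10.0 = 6.122 s.
Horizontal distance: R = vₓ t = 15.00 × 6.122 = 91.83 m.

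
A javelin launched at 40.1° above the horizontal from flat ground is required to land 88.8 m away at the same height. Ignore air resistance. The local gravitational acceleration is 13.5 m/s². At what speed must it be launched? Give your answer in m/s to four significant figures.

On level ground R = v₀² sin 2θ / g ⇒ v₀ = √(gR / sin 2θ).
v₀ = √(13.5 × 88.8 / sin 80.20°) = √(1199 / 0.9854) = √1216.6 = 34.88 m/s.

34.88 m/s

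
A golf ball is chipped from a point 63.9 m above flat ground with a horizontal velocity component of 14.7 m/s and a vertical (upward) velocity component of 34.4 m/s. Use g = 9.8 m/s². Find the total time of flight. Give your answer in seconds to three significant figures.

8.55 s

The projectile lands when y = 63.9 + (34.40) t − ½·9.80·t² = 0. Positive root: t = (34.40 + √(34.40² + 2·9.80·63.9)) / 9.80 = (34.40 + 49.35) / 9.80 = 8.546 s.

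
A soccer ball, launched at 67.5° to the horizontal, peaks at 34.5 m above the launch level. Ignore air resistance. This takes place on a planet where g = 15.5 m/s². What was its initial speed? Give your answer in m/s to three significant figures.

35.4 m/s

At the peak v_y = 0, so v_y0 = √(2gH) = √(2 × 15.5 × 34.5) = 32.70 m/s.
v_y0 = v₀ sin θ ⇒ v₀ = 32.70 / sin 67.5° = 35.40 m/s.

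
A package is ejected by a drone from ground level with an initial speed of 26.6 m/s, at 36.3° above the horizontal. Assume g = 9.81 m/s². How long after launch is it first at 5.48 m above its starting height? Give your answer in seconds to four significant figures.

0.3971 s

vₓ = 26.60 cos 36.3° = 21.44 m/s; v_y0 = 26.60 sin 36.3° = 15.75 m/s.
Require v_y0 t − ½ g t² = 5.48, i.e. 4.905 t² − 15.75 t + 5.48 = 0.
t = [15.75 ± √(15.75² − 2·9.81·5.48)] / 9.81 = (15.75 ± 11.85) / 9.81, so t = 0.3971 s or t = 2.813 s.
The first (ascending) time is 0.3971 s.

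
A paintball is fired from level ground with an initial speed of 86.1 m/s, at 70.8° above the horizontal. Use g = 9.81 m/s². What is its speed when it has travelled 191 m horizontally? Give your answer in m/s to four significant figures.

32.11 m/s

Components: vₓ = 86.10 cos 70.8° = 28.32 m/s, v_y0 = 86.10 sin 70.8° = 81.31 m/s.
At x = 191 m, t = x/vₓ = 191/28.32 = 6.745 s.
Vertical velocity there: v_y = v_y0 − g t = 81.31 − 9.81 × 6.745 = 15.14 m/s.
Speed: √(vₓ² + v_y²) = √(28.32² + 15.14²) = 32.11 m/s.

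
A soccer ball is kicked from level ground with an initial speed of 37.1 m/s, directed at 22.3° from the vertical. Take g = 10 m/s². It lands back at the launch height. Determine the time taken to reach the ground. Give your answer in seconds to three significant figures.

6.87 s

vₓ = 37.10 sin 22.3° = 14.08 m/s; v_y0 = 37.10 cos 22.3° = 34.33 m/s.
It returns to y = 0 when t = 2 v_y0 / g = 2(34.33)/10.0 = 6.865 s.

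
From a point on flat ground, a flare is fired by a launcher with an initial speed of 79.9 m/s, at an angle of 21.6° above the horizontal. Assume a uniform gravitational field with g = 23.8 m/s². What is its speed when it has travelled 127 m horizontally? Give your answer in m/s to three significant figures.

Horizontal component vₓ = 79.90 cos 21.6° = 74.29 m/s; vertical v_y0 = 79.90 sin 21.6° = 29.41 m/s.
At x = 127 m, t = x/vₓ = 127/74.29 = 1.710 s.
Vertical velocity there: v_y = v_y0 − g t = 29.41 − 23.8 × 1.710 = −11.27 m/s.
Speed: √(vₓ² + v_y²) = √(74.29² + 11.27²) = 75.14 m/s.

75.1 m/s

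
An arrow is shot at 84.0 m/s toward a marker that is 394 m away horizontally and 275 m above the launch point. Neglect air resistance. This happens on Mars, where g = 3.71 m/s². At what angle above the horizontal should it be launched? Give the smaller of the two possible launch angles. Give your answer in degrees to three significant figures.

41.4°

Trajectory: y = x tanθ − g x² (1 + tan²θ)/(2v₀²). With x = 394, y = 275, v₀ = 84.0, g = 3.71:
40.81 tan²θ − 394 tanθ + (315.8) = 0.
tanθ = [394 ± √(394² − 4 × 40.81 × (315.8))] / (2 × 40.81) = (394 ± 322.0) / 81.62, giving tanθ = 0.8822 or 8.772.
θ = 41.42° or 83.50°; the smaller is 41.42°.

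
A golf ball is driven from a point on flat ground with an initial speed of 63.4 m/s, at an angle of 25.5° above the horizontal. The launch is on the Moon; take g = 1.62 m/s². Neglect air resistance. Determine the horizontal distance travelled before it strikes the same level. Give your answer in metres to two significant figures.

Resolve: vₓ = 63.40 cos 25.5° = 57.22 m/s and v_y0 = 63.40 sin 25.5° = 27.29 m/s.
Time aloft: T = 2 v_y0 / g = 2 × 27.29 / 1.62 = 33.70 s.
Range: R = vₓ T = 57.22 × 33.70 = 1928 m.

1900 m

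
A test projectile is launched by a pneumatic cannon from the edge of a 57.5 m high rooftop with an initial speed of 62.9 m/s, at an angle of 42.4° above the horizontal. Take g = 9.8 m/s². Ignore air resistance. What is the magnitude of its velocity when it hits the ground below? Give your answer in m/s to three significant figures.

Horizontal component vₓ = 62.90 cos 42.4° = 46.45 m/s; vertical v_y0 = 62.90 sin 42.4° = 42.41 m/s.
With up positive and y = 0 at the ground: y(t) = 57.5 + (42.41) t − 4.900 t². Setting y = 0 and taking the positive root: t = [42.41 + √(42.41² + 2·9.80·57.5)] / 9.80 = (42.41 + 54.09) / 9.80 = 9.847 s.
Vertical velocity at impact: v_y = v_y0 − g t = 42.41 − 9.80 × 9.847 = −54.09 m/s.
Speed: |v| = √(vₓ² + v_y²) = √(46.45² + 54.09²) = 71.30 m/s.

71.3 m/s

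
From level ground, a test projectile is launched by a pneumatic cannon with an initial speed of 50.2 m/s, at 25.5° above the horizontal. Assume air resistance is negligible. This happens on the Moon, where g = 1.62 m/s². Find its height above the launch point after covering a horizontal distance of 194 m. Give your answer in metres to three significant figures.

Horizontal component vₓ = 50.20 cos 25.5° = 45.31 m/s; vertical v_y0 = 50.20 sin 25.5° = 21.61 m/s.
Time to reach x = 194 m: t = x/vₓ = 194/45.31 = 4.282 s.
Height: y = v_y0 t − ½ g t² = 21.61 × 4.282 − 0.8100 × 4.282² = 92.53 − 14.85 = 77.68 m.

77.7 m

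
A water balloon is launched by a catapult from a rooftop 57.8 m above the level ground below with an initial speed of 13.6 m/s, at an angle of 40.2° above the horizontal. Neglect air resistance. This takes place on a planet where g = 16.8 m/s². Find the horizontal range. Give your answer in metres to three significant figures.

33.2 m

Resolve: vₓ = 13.60 cos 40.2° = 10.39 m/s and v_y0 = 13.60 sin 40.2° = 8.778 m/s.
With up positive and y = 0 at the ground: y(t) = 57.8 + (8.778) t − 8.400 t². Setting y = 0 and taking the positive root: t = [8.778 + √(8.778² + 2·16.8·57.8)] / 16.8 = (8.778 + 44.93) / 16.8 = 3.197 s.
Horizontal distance: R = vₓ t = 10.39 × 3.197 = 33.21 m.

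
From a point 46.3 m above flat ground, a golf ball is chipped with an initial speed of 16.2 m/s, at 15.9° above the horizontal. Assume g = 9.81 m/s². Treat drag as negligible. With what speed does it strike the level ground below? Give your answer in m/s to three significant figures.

vₓ = 16.20 cos 15.9° = 15.58 m/s; v_y0 = 16.20 sin 15.9° = 4.438 m/s.
With up positive and y = 0 at the ground: y(t) = 46.3 + (4.438) t − 4.905 t². Setting y = 0 and taking the positive root: t = [4.438 + √(4.438² + 2·9.81·46.3)] / 9.81 = (4.438 + 30.46) / 9.81 = 3.558 s.
Vertical velocity at impact: v_y = v_y0 − g t = 4.438 − 9.81 × 3.558 = −30.46 m/s.
Speed: |v| = √(vₓ² + v_y²) = √(15.58² + 30.46²) = 34.22 m/s.

34.2 m/s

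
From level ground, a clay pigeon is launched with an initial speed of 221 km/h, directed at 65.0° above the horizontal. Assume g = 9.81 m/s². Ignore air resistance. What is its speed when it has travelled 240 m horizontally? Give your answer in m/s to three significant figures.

Convert: 221 km/h = 221/3.6 = 61.39 m/s.
Resolve: vₓ = 61.39 cos 65.0° = 25.94 m/s and v_y0 = 61.39 sin 65.0° = 55.64 m/s.
At x = 240 m, t = x/vₓ = 240/25.94 = 9.251 s.
Vertical velocity there: v_y = v_y0 − g t = 55.64 − 9.81 × 9.251 = −35.11 m/s.
Speed: √(vₓ² + v_y²) = √(25.94² + 35.11²) = 43.66 m/s.

43.7 m/s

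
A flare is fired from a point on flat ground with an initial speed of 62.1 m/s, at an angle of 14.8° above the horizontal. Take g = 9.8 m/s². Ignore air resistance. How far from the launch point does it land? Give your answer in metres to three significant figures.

Components: vₓ = 62.10 cos 14.8° = 60.04 m/s, v_y0 = 62.10 sin 14.8° = 15.86 m/s.
Time aloft: T = 2 v_y0 / g = 2 × 15.86 / 9.80 = 3.237 s.
Horizontal distance R = vₓ T = 60.04 × 3.237 = 194.4 m.

194 m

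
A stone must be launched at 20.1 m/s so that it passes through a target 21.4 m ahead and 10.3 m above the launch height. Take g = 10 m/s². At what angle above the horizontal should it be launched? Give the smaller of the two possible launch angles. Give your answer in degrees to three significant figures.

45.7°

Trajectory: y = x tanθ − g x² (1 + tan²θ)/(2v₀²). With x = 21.4, y = 10.3, v₀ = 20.1, g = 10.0:
5.668 tan²θ − 21.4 tanθ + (15.97) = 0.
tanθ = [21.4 ± √(21.4² − 4 × 5.668 × (15.97))] / (2 × 5.668) = (21.4 ± 9.796) / 11.34, giving tanθ = 1.024 or 2.752.
θ = 45.67° or 70.03°; the smaller is 45.67°.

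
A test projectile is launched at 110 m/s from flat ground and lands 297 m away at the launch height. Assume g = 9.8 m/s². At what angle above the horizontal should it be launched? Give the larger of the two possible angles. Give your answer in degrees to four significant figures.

From R = (v₀²/g) sin 2θ: sin 2θ = 9.80 × 297 / 12100 = 0.2405.
2θ = 13.92° or 180° − 13.92° = 166.1°, so θ = 6.959° or 83.04°.
The larger angle is 83.04°.

83.04°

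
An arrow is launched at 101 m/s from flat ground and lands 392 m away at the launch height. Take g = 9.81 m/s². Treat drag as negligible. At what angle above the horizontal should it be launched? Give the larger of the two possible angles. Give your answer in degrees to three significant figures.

From R = (v₀²/g) sin 2θ: sin 2θ = 9.81 × 392 / 10201 = 0.3770.
2θ = 22.15° or 180° − 22.15° = 157.9°, so θ = 11.07° or 78.93°.
The larger angle is 78.93°.

78.9°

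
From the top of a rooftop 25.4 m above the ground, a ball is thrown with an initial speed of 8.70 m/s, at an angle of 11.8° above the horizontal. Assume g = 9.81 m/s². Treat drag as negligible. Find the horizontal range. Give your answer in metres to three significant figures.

Horizontal component vₓ = 8.700 cos 11.8° = 8.516 m/s; vertical v_y0 = 8.700 sin 11.8° = 1.779 m/s.
With up positive and y = 0 at the ground: y(t) = 25.4 + (1.779) t − 4.905 t². Setting y = 0 and taking the positive root: t = [1.779 + √(1.779² + 2·9.81·25.4)] / 9.81 = (1.779 + 22.39) / 9.81 = 2.464 s.
Horizontal distance: R = vₓ t = 8.516 × 2.464 = 20.99 m.

21.0 m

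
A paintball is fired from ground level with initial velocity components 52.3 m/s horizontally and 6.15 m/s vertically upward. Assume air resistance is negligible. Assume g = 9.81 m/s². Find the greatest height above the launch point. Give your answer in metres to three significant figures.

1.93 m

Maximum height: H = v_y0² / (2g) = 6.150² / (2 × 9.81) = 1.928 m.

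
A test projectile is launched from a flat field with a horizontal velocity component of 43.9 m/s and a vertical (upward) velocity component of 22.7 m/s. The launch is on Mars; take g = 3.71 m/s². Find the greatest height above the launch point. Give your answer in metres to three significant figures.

Peak height H = v_y0² / (2g) = 515.29 / 7.420 = 69.45 m.

69.4 m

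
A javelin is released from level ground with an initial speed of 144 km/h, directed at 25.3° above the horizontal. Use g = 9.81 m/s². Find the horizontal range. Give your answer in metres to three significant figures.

126 m

Convert: 144 km/h = 144/3.6 = 40.00 m/s.
Components: vₓ = 40.00 cos 25.3° = 36.16 m/s, v_y0 = 40.00 sin 25.3° = 17.09 m/s.
Flight time T = 2 v_y0 / g = 3.485 s.
Range: R = vₓ T = 36.16 × 3.485 = 126.0 m.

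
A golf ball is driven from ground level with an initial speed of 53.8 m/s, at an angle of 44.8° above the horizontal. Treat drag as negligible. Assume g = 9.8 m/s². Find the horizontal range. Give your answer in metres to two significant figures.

Horizontal component vₓ = 53.80 cos 44.8° = 38.17 m/s; vertical v_y0 = 53.80 sin 44.8° = 37.91 m/s.
Flight time T = 2 v_y0 / g = 7.737 s.
Range: R = vₓ T = 38.17 × 7.737 = 295.3 m.

300 m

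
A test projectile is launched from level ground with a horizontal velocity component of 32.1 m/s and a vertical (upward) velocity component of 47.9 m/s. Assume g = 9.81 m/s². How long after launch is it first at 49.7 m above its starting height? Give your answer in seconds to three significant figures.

Require v_y0 t − ½ g t² = 49.7, i.e. 4.905 t² − 47.90 t + 49.7 = 0.
Quadratic formula: t = (47.90 ± √1319.3) / 9.81 = (47.90 ± 36.32) / 9.81 → t = 1.180 s or 8.585 s.
The first (ascending) time is 1.180 s.

1.18 s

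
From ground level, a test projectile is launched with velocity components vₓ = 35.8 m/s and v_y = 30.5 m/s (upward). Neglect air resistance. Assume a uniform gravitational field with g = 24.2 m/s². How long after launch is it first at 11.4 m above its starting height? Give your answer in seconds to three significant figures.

Require v_y0 t − ½ g t² = 11.4, i.e. 12.10 t² − 30.50 t + 11.4 = 0.
Quadratic formula: t = (30.50 ± √378.49) / 24.2 = (30.50 ± 19.45) / 24.2 → t = 0.4564 s or 2.064 s.
The first (ascending) time is 0.4564 s.

0.456 s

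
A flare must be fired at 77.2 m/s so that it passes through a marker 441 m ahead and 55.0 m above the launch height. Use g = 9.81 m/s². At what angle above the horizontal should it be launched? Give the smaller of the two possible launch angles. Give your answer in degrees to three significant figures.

32.3°

Trajectory: y = x tanθ − g x² (1 + tan²θ)/(2v₀²). With x = 441, y = 55.0, v₀ = 77.2, g = 9.81:
160.1 tan²θ − 441 tanθ + (215.1) = 0.
tanθ = [441 ± √(441² − 4 × 160.1 × (215.1))] / (2 × 160.1) = (441 ± 238.3) / 320.1, giving tanθ = 0.6332 or 2.122.
θ = 32.34° or 64.77°; the smaller is 32.34°.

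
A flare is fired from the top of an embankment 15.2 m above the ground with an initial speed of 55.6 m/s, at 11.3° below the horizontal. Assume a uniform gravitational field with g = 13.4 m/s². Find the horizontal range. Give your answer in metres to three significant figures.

49.0 m

Resolve: vₓ = 55.60 cos 11.3° = 54.52 m/s and v_y0 = −10.89 m/s (downward).
The projectile lands when y = 15.2 + (−10.89) t − ½·13.4·t² = 0. Positive root: t = (−10.89 + √(10.89² + 2·13.4·15.2)) / 13.4 = (−10.89 + 22.94) / 13.4 = 0.8986 s.
Horizontal distance: R = vₓ t = 54.52 × 0.8986 = 48.99 m.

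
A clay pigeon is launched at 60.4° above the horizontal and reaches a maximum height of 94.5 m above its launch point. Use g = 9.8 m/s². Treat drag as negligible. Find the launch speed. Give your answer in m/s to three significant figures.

At the peak v_y = 0, so v_y0 = √(2gH) = √(2 × 9.80 × 94.5) = 43.04 m/s.
v_y0 = v₀ sin θ ⇒ v₀ = 43.04 / sin 60.4° = 49.50 m/s.

49.5 m/s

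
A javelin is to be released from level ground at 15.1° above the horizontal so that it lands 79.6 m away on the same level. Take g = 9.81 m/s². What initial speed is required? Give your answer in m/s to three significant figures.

39.4 m/s

Level-ground range: R = v₀² sin(2θ)/g, so v₀ = √(gR / sin 2θ).
v₀ = √(9.81 × 79.6 / sin 30.20°) = √(780.9 / 0.5030) = √1552.4 = 39.40 m/s.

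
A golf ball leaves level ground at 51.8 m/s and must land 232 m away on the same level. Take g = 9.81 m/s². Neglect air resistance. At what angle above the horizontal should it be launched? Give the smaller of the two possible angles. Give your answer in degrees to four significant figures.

29.01°

From R = (v₀²/g) sin 2θ: sin 2θ = 9.81 × 232 / 2683.2 = 0.8482.
2θ = 58.02° or 180° − 58.02° = 122.0°, so θ = 29.01° or 60.99°.
The smaller angle is 29.01°.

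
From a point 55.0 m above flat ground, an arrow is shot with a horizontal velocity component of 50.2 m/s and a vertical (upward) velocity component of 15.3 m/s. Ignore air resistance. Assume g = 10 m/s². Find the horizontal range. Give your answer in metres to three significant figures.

The projectile lands when y = 55.0 + (15.30) t − ½·10.0·t² = 0. Positive root: t = (15.30 + √(15.30² + 2·10.0·55.0)) / 10.0 = (15.30 + 36.53) / 10.0 = 5.183 s.
Horizontal distance: R = vₓ t = 50.20 × 5.183 = 260.2 m.

260 m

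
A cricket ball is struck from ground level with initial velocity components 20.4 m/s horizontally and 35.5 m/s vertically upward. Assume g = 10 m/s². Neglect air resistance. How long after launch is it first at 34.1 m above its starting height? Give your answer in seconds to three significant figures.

1.15 s

Set y = v_y0 t − ½ g t² = 34.1: 5.000 t² − 35.50 t + 34.1 = 0.
t = [35.50 ± √(35.50² − 2·10.0·34.1)] / 10.0 = (35.50 ± 24.05) / 10.0, so t = 1.145 s or t = 5.955 s.
The first (ascending) time is 1.145 s.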